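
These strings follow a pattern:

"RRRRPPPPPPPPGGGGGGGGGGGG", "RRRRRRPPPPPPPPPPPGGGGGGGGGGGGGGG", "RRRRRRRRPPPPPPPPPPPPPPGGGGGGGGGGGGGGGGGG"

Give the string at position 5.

RRRRRRRRRRRRPPPPPPPPPPPPPPPPPPPPGGGGGGGGGGGGGGGGGGGGGGGG

Term n consists of 2n-2 R's, followed by 3n-1 P's, followed by 3n+3 G's, where the shown terms are n = 3, 4, 5.
For term 5, n = 7, so the run lengths are 12, 20, 24.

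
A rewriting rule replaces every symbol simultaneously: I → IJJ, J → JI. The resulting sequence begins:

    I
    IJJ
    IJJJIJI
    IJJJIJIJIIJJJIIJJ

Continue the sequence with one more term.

IJJJIJIJIIJJJIIJJJIIJJIJJJIJIJIIJJIJJJIJI

Replace each of the 17 characters of IJJJIJIJIIJJJIIJJ in place — IJJ JI JI JI IJJ JI IJJ JI IJJ IJJ JI JI JI IJJ IJJ JI JI — and concatenate.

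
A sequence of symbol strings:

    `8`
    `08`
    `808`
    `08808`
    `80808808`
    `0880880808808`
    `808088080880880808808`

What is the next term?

0880880808808808088080880880808808

Each term (from the third on) is the two preceding terms concatenated in order: term 3 = 8·08 = 808.
The next term joins 0880880808808 and 808088080880880808808.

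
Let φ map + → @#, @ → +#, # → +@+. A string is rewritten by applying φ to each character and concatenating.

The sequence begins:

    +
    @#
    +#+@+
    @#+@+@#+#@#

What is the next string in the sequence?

Apply φ to @#+@+@#+#@# symbol by symbol: @→+#, #→+@+, +→@#, @→+#, +→@#, @→+#, #→+@+, +→@#, #→+@+, @→+#, #→+@+; joined: +# +@+ @# +# @# +# +@+ @# +@+ +# +@+.

+#+@+@#+#@#+#+@+@#+@++#+@+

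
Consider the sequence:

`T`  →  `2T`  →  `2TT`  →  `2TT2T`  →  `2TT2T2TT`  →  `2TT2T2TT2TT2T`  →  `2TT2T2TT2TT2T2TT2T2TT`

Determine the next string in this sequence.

2TT2T2TT2TT2T2TT2T2TT2TT2T2TT2TT2T

This is a Fibonacci-style word recurrence s(k) = s(k−1)·s(k−2): e.g. 2T·T = 2TT.
So term 8 is 2TT2T2TT2TT2T2TT2T2TT·2TT2T2TT2TT2T.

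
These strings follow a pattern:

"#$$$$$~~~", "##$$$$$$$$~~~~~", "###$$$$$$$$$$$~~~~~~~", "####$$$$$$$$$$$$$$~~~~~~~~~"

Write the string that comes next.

#####$$$$$$$$$$$$$$$$$~~~~~~~~~~~

Each string has the form #^{n} $^{3n+2} ~^{2n+1} (n = 1, 2, …).
Setting n = 5 gives 5, 17, 11 characters in each block.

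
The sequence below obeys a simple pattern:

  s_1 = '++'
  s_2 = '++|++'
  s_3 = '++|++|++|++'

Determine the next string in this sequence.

++|++|++|++|++|++|++|++

s(k+1) = s(k)·|·s(k) — each term doubles the last with '|' between the halves.
So the next term is two copies of ++|++|++|++ with '|' between the halves.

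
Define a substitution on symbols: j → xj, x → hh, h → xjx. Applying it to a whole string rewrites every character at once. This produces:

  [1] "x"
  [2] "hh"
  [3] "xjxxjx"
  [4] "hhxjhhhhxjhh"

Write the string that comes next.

xjxxjxhhxjxjxxjxxjxxjxhhxjxjxxjx

Expanding hhxjhhhhxjhh: h→xjx, h→xjx, x→hh, j→xj, h→xjx, h→xjx, h→xjx, h→xjx, x→hh, j→xj, h→xjx, h→xjx. Concatenated: xjx xjx hh xj xjx xjx xjx xjx hh xj xjx xjx.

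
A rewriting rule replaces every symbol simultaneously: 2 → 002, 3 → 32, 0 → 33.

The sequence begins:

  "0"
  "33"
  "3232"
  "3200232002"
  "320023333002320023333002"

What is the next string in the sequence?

φ(320023333002320023333002) expands symbol-by-symbol to 32 002 33 33 002 32 32 32 32 33 33 002 32 002 33 33 002 32 32 32 32 33 33 002; joining the 24 pieces gives the next term.

320023333002323232323333002320023333002323232323333002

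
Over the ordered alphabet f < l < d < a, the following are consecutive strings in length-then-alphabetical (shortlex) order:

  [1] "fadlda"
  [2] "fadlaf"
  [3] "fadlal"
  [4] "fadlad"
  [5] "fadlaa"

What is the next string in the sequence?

Treat fadlaa as a base-4 numeral over the given alphabet and add one, carrying through any trailing a's.

faddff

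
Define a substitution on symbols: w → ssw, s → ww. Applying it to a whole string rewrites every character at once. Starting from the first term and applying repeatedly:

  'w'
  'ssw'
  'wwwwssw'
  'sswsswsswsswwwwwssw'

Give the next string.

wwwwsswwwwwsswwwwwsswwwwwsswsswsswsswsswwwwwssw

φ(sswsswsswsswwwwwssw) expands symbol-by-symbol to ww ww ssw ww ww ssw ww ww ssw ww ww ssw ssw ssw ssw ssw ww ww ssw; joining the 19 pieces gives the next term.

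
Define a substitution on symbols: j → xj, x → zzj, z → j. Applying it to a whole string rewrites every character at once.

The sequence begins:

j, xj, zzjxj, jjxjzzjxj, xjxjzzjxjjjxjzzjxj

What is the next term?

Rewriting the 18 symbols of xjxjzzjxjjjxjzzjxj one by one yields zzj xj zzj xj j j xj zzj xj xj xj zzj xj j j xj zzj xj; concatenated:

zzjxjzzjxjjjxjzzjxjxjxjzzjxjjjxjzzjxj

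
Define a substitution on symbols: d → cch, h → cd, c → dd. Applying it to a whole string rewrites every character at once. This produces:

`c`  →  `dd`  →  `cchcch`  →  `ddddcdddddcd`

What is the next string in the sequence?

Rewriting each symbol of ddddcdddddcd: d→cch, d→cch, d→cch, d→cch, c→dd, d→cch, d→cch, d→cch, d→cch, d→cch, c→dd, d→cch, which concatenates to cch cch cch cch dd cch cch cch cch cch dd cch.

cchcchcchcchddcchcchcchcchcchddcch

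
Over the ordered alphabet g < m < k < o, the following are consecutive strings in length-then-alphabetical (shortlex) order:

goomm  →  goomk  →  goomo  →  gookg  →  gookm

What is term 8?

gooog

Continuing the enumeration 3 steps past gookm: gookm → gookk → gooko → (answer).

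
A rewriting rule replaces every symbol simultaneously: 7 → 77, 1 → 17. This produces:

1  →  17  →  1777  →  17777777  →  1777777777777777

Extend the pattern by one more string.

17777777777777777777777777777777

Replace each of the 16 characters of 1777777777777777 in place — 17 77 77 77 77 77 77 77 77 77 77 77 77 77 77 77 — and concatenate.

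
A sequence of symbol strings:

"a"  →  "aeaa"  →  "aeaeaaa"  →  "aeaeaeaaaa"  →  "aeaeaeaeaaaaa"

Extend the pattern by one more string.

s(k+1) = ae·s(k)·a, so each term gains ae as a prefix and a as a suffix.
One more step from aeaeaeaeaaaaa gives the answer.

aeaeaeaeaeaaaaaa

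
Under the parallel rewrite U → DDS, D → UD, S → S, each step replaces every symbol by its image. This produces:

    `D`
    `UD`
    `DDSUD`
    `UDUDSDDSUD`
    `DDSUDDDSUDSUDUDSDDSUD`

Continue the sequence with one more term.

UDUDSDDSUDUDUDSDDSUDSDDSUDDDSUDSUDUDSDDSUD

Applying the rule to each of the 21 symbols of DDSUDDDSUDSUDUDSDDSUD gives the pieces UD UD S DDS UD UD UD S DDS UD S DDS UD DDS UD S UD UD S DDS UD, which concatenate to the answer.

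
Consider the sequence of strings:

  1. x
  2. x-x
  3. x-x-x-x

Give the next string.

x-x-x-x-x-x-x-x

Each string is two copies of the previous one joined by '-'.
So the next term is two copies of x-x-x-x with '-' between the halves.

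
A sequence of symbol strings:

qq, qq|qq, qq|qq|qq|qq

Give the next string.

s(k+1) = s(k)·|·s(k) — each term doubles the last with '|' between the halves.
One more doubling of qq|qq|qq|qq gives the answer.

qq|qq|qq|qq|qq|qq|qq|qq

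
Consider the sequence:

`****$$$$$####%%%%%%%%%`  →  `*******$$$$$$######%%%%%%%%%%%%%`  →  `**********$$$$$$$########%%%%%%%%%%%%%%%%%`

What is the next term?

*************$$$$$$$$##########%%%%%%%%%%%%%%%%%%%%%

Term n consists of 3n-2 *'s, followed by n+3 $'s, followed by 2n #'s, followed by 4n+1 %'s, where the shown terms are n = 2, 3, 4.
Setting n = 5 gives 13, 8, 10, 21 characters in each block.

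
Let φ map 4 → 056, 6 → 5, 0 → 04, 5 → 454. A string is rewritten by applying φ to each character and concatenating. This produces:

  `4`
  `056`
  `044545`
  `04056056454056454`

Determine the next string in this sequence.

04056044545044545056454056044545056454056

Replace each of the 17 characters of 04056056454056454 in place — 04 056 04 454 5 04 454 5 056 454 056 04 454 5 056 454 056 — and concatenate.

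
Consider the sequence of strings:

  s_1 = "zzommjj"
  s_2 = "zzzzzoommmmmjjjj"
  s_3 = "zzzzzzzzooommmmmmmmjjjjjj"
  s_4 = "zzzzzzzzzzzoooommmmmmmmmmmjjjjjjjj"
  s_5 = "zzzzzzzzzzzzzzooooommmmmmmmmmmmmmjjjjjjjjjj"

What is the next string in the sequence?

zzzzzzzzzzzzzzzzzoooooommmmmmmmmmmmmmmmmjjjjjjjjjjjj

The n-th term is 3n-1 z's then n o's then 3n-1 m's then 2n j's (n = 1, 2, …).
Setting n = 6 gives 17, 6, 17, 12 characters in each block.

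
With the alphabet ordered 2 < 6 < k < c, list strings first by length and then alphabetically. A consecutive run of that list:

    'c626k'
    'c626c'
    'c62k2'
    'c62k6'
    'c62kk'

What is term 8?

c62c6

Stepping forward 3 times from c62kk: c62kk → c62kc → c62c2, then the target.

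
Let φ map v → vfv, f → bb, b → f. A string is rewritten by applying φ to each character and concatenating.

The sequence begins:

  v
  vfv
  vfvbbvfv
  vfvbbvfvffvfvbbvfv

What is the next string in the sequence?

vfvbbvfvffvfvbbvfvbbbbvfvbbvfvffvfvbbvfv

Applying the rule to each of the 18 symbols of vfvbbvfvffvfvbbvfv gives the pieces vfv bb vfv f f vfv bb vfv bb bb vfv bb vfv f f vfv bb vfv, which concatenate to the answer.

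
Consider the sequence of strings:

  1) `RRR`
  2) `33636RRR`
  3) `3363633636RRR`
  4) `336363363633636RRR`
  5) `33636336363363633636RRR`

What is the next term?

Every step adds 33636 at the front: s(k+1) = 33636·s(k).
One more step from 33636336363363633636RRR gives the answer.

3363633636336363363633636RRR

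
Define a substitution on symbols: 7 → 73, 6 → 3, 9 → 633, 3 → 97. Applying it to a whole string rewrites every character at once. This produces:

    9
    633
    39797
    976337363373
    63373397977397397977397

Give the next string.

φ(63373397977397397977397) expands symbol-by-symbol to 3 97 97 73 97 97 633 73 633 73 73 97 633 73 97 633 73 633 73 73 97 633 73; joining the 23 pieces gives the next term.

397977397976337363373739763373976337363373739763373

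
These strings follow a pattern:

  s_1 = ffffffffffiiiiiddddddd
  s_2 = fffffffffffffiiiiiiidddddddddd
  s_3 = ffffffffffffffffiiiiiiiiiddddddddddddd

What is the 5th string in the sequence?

Term n consists of 3n+1 f's, followed by 2n-1 i's, followed by 3n-2 d's, where the shown terms are n = 3, 4, 5.
For term 5, n = 7, so the run lengths are 22, 13, 19.

ffffffffffffffffffffffiiiiiiiiiiiiiddddddddddddddddddd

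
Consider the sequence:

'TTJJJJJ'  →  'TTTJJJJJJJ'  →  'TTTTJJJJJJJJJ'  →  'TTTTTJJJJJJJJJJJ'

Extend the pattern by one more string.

TTTTTTJJJJJJJJJJJJJ

Term n consists of n T's, followed by 2n+1 J's, where the shown terms are n = 2, 3, 4, 5.
Setting n = 6 gives 6, 13 characters in each block.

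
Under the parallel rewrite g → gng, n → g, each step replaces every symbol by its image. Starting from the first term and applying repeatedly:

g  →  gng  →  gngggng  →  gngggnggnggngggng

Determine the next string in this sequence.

Applying the rule to each of the 17 symbols of gngggnggnggngggng gives the pieces gng g gng gng gng g gng gng g gng gng g gng gng gng g gng, which concatenate to the answer.

gngggnggnggngggnggngggnggngggnggnggngggng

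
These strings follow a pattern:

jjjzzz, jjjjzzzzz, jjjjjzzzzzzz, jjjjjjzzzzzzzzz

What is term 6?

The n-th term is n+1 j's then 2n-1 z's, where the shown terms are n = 2, 3, 4, 5.
Setting n = 7 gives 8, 13 characters in each block.

jjjjjjjjzzzzzzzzzzzzz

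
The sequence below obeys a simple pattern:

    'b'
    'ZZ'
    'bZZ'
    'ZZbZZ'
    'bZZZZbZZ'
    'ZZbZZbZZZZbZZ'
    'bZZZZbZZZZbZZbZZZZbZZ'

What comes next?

Each term (from the third on) is the two preceding terms concatenated in order: term 3 = b·ZZ = bZZ.
The next term joins ZZbZZbZZZZbZZ and bZZZZbZZZZbZZbZZZZbZZ.

ZZbZZbZZZZbZZbZZZZbZZZZbZZbZZZZbZZ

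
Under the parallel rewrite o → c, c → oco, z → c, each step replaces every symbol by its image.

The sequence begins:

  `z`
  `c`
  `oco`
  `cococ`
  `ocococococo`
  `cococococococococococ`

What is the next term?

ocococococococococococococococococococococo

Applying the rule to each of the 21 symbols of cococococococococococ gives the pieces oco c oco c oco c oco c oco c oco c oco c oco c oco c oco c oco, which concatenate to the answer.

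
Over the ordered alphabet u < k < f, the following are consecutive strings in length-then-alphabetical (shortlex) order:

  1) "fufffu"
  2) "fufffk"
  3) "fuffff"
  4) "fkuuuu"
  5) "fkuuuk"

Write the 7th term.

fkuuku

Continuing the enumeration 2 steps past fkuuuk: fkuuuk → fkuuuf → (answer).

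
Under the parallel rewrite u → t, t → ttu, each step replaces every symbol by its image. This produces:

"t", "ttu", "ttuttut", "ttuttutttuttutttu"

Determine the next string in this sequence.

ttuttutttuttutttuttuttutttuttutttuttuttut

Applying the rule to each of the 17 symbols of ttuttutttuttutttu gives the pieces ttu ttu t ttu ttu t ttu ttu ttu t ttu ttu t ttu ttu ttu t, which concatenate to the answer.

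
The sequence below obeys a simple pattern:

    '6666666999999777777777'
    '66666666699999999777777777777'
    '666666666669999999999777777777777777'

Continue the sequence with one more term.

Each string has the form 6^{2n+1} 9^{2n} 7^{3n}, where the shown terms are n = 3, 4, 5.
For the next term, n = 6, so the run lengths are 13, 12, 18.

6666666666666999999999999777777777777777777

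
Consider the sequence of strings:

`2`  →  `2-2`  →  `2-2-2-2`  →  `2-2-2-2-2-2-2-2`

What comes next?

2-2-2-2-2-2-2-2-2-2-2-2-2-2-2-2

s(k+1) = s(k)·-·s(k) — each term doubles the last with '-' between the halves.
One more doubling of 2-2-2-2-2-2-2-2 gives the answer.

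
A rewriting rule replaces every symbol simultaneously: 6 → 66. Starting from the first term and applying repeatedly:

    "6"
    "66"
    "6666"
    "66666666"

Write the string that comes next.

6666666666666666

Apply φ to 66666666 symbol by symbol: 6→66, 6→66, 6→66, 6→66, 6→66, 6→66, 6→66, 6→66; joined: 66 66 66 66 66 66 66 66.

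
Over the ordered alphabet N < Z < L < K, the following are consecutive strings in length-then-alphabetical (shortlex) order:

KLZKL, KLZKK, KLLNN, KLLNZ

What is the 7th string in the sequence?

Continuing the enumeration 3 steps past KLLNZ: KLLNZ → KLLNL → KLLNK → (answer).

KLLZN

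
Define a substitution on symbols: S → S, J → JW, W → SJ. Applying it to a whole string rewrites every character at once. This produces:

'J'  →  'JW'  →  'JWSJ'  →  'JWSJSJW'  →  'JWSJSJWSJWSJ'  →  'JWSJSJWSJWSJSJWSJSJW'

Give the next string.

JWSJSJWSJWSJSJWSJSJWSJWSJSJWSJWSJ

φ(JWSJSJWSJWSJSJWSJSJW) expands symbol-by-symbol to JW SJ S JW S JW SJ S JW SJ S JW S JW SJ S JW S JW SJ; joining the 20 pieces gives the next term.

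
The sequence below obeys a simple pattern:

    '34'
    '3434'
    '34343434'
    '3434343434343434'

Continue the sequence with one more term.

34343434343434343434343434343434

Every step duplicates the string.
One more doubling of 3434343434343434 gives the answer.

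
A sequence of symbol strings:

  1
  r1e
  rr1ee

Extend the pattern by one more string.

rrr1eee

Each term wraps the previous one in r on the left and e on the right.
One more step from rr1ee gives the answer.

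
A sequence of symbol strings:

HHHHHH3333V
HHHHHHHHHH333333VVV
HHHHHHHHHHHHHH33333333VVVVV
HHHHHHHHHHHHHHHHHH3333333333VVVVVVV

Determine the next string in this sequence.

HHHHHHHHHHHHHHHHHHHHHH333333333333VVVVVVVVV

Each string has the form H^{4n+2} 3^{2n+2} V^{2n-1} (n = 1, 2, …).
For the next term, n = 5, so the run lengths are 22, 12, 9.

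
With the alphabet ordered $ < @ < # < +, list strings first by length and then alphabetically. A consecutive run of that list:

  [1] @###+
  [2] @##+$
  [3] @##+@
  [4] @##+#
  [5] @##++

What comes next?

@#+$$

The successor of @##++ increments the rightmost position that isn't already + and resets every position after it to $.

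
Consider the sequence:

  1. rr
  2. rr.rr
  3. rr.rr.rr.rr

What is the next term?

Every step duplicates the string with '.' between the halves.
So the next term is two copies of rr.rr.rr.rr with '.' between the halves.

rr.rr.rr.rr.rr.rr.rr.rr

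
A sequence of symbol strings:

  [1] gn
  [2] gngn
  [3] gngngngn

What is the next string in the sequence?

Each string is two copies of the previous one concatenated.
One more doubling of gngngngn gives the answer.

gngngngngngngngn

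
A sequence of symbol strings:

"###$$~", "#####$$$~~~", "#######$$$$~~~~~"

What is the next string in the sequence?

#########$$$$$~~~~~~~

Reading off run lengths: # runs 3, 5, 7; $ runs 2, 3, 4; ~ runs 1, 3, 5 — each is linear in n (n = 1, 2, …).
Setting n = 4 gives 9, 5, 7 characters in each block.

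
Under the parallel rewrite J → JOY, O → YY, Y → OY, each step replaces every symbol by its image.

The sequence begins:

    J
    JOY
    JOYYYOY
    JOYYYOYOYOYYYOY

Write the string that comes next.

JOYYYOYOYOYYYOYYYOYYYOYOYOYYYOY

Applying the rule to each of the 15 symbols of JOYYYOYOYOYYYOY gives the pieces JOY YY OY OY OY YY OY YY OY YY OY OY OY YY OY, which concatenate to the answer.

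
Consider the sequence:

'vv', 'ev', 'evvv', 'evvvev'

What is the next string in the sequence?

evvvevevvv

From term 3 onward, concatenate the last term with the second-to-last: ev·vv = evvv, evvv·ev = evvvev, …
The next term joins evvvev and evvv.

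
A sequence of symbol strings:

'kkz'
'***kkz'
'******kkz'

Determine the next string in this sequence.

The strings grow by a fixed prefix *** each time.
One more step from ******kkz gives the answer.

*********kkz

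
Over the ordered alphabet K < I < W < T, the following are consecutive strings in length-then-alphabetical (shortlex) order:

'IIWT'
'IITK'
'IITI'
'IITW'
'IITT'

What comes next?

The successor of IITT increments the rightmost position that isn't already T and resets every position after it to K.

IWKK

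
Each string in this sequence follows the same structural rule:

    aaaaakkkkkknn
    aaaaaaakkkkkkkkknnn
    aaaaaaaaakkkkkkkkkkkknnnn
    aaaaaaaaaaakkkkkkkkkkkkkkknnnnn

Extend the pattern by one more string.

Each string has the form a^{2n+1} k^{3n} n^{n}, where the shown terms are n = 2, 3, 4, 5.
Setting n = 6 gives 13, 18, 6 characters in each block.

aaaaaaaaaaaaakkkkkkkkkkkkkkkkkknnnnnn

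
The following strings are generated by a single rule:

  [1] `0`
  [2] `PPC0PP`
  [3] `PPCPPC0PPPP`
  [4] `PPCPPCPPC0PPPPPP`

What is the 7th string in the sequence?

PPCPPCPPCPPCPPCPPC0PPPPPPPPPPPP

s(k+1) = PPC·s(k)·PP, so each term gains PPC as a prefix and PP as a suffix.
From PPCPPCPPC0PPPPPP, 3 further steps: PPCPPCPPC0PPPPPP → PPCPPCPPCPPC0PPPPPPPP → PPCPPCPPCPPCPPC0PPPPPPPPPP → (answer).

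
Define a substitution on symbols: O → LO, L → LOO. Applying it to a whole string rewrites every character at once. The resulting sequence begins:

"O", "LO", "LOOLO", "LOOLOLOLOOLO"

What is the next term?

LOOLOLOLOOLOLOOLOLOOLOLOLOOLO

Apply φ to LOOLOLOLOOLO symbol by symbol: L→LOO, O→LO, O→LO, L→LOO, O→LO, L→LOO, O→LO, L→LOO, O→LO, O→LO, L→LOO, O→LO; joined: LOO LO LO LOO LO LOO LO LOO LO LO LOO LO.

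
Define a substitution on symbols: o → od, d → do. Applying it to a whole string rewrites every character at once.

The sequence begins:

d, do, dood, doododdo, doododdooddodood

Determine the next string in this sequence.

Rewriting the 16 symbols of doododdooddodood one by one yields do od od do od do do od od do do od do od od do; concatenated:

doododdooddodoododdodooddoododdo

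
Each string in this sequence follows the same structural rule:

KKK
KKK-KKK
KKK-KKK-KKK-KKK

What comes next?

Every step duplicates the string with '-' between the halves.
Doubling KKK-KKK-KKK-KKK with '-' between the halves:

KKK-KKK-KKK-KKK-KKK-KKK-KKK-KKK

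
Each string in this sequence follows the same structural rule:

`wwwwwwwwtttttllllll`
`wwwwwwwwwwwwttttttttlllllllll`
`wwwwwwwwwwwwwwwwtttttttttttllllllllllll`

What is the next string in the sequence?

wwwwwwwwwwwwwwwwwwwwttttttttttttttlllllllllllllll

The n-th term is 4n w's then 3n-1 t's then 3n l's, where the shown terms are n = 2, 3, 4.
At n = 5 the blocks have lengths 20, 14, 15.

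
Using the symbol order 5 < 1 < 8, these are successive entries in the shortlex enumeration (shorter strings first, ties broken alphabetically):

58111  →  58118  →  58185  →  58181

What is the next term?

The successor of 58181 increments the rightmost position that isn't already 8 and resets every position after it to 5.

58188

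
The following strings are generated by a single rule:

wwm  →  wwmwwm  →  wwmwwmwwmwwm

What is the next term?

s(k+1) = s(k)·s(k) — each term doubles the last.
Doubling wwmwwmwwmwwm:

wwmwwmwwmwwmwwmwwmwwmwwm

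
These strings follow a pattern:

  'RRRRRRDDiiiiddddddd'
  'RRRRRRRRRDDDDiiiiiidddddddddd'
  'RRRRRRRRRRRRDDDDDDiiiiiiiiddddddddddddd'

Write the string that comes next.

RRRRRRRRRRRRRRRDDDDDDDDiiiiiiiiiidddddddddddddddd

Each string has the form R^{3n} D^{2n-2} i^{2n} d^{3n+1}, where the shown terms are n = 2, 3, 4.
Setting n = 5 gives 15, 8, 10, 16 characters in each block.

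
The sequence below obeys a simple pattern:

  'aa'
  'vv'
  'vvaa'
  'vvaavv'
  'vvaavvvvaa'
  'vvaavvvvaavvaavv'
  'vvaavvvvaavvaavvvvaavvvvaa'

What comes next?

Each term (from the third on) is the previous term followed by the one before it: term 3 = vv·aa = vvaa.
So term 8 is vvaavvvvaavvaavvvvaavvvvaa·vvaavvvvaavvaavv.

vvaavvvvaavvaavvvvaavvvvaavvaavvvvaavvaavv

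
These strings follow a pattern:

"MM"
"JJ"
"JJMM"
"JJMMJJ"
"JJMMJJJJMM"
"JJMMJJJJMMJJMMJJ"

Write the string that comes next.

JJMMJJJJMMJJMMJJJJMMJJJJMM

This is a Fibonacci-style word recurrence s(k) = s(k−1)·s(k−2): e.g. JJ·MM = JJMM.
So term 7 is JJMMJJJJMMJJMMJJ·JJMMJJJJMM.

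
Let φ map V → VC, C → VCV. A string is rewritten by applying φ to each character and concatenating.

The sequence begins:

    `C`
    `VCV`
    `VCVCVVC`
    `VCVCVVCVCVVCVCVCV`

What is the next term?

φ(VCVCVVCVCVVCVCVCV) expands symbol-by-symbol to VC VCV VC VCV VC VC VCV VC VCV VC VC VCV VC VCV VC VCV VC; joining the 17 pieces gives the next term.

VCVCVVCVCVVCVCVCVVCVCVVCVCVCVVCVCVVCVCVVC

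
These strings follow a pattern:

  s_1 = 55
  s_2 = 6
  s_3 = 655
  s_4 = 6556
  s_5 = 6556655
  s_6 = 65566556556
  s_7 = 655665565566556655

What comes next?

From term 3 onward, concatenate the last term with the second-to-last: 6·55 = 655, 655·6 = 6556, …
The next term joins 655665565566556655 and 65566556556.

65566556556655665565566556556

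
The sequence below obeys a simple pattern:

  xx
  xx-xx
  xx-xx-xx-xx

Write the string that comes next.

xx-xx-xx-xx-xx-xx-xx-xx

Every step duplicates the string with '-' between the halves.
One more doubling of xx-xx-xx-xx gives the answer.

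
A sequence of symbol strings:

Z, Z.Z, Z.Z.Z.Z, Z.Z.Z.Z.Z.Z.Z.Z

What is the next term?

s(k+1) = s(k)·.·s(k) — each term doubles the last with '.' between the halves.
One more doubling of Z.Z.Z.Z.Z.Z.Z.Z gives the answer.

Z.Z.Z.Z.Z.Z.Z.Z.Z.Z.Z.Z.Z.Z.Z.Z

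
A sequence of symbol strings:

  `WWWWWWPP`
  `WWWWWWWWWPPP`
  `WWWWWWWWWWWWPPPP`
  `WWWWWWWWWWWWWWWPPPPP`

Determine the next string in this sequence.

Reading off run lengths: W runs 6, 9, 12, 15; P runs 2, 3, 4, 5 — each is linear in n, where the shown terms are n = 2, 3, 4, 5.
At n = 6 the blocks have lengths 18, 6.

WWWWWWWWWWWWWWWWWWPPPPPP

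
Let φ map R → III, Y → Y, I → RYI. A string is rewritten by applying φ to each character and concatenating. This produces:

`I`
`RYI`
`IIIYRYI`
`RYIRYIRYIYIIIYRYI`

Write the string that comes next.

φ(RYIRYIRYIYIIIYRYI) expands symbol-by-symbol to III Y RYI III Y RYI III Y RYI Y RYI RYI RYI Y III Y RYI; joining the 17 pieces gives the next term.

IIIYRYIIIIYRYIIIIYRYIYRYIRYIRYIYIIIYRYI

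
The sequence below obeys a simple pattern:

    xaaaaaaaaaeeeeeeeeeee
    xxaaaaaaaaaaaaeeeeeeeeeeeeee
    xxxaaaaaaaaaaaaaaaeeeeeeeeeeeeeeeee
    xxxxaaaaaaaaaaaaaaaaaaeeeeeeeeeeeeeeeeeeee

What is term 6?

xxxxxxaaaaaaaaaaaaaaaaaaaaaaaaeeeeeeeeeeeeeeeeeeeeeeeeee

Reading off run lengths: x runs 1, 2, 3, 4; a runs 9, 12, 15, 18; e runs 11, 14, 17, 20 — each is linear in n, where the shown terms are n = 3, 4, 5, 6.
For term 6, n = 8, so the run lengths are 6, 24, 26.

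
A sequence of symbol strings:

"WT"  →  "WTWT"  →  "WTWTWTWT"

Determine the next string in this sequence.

WTWTWTWTWTWTWTWT

Each string is two copies of the previous one concatenated.
So the next term is two copies of WTWTWTWT.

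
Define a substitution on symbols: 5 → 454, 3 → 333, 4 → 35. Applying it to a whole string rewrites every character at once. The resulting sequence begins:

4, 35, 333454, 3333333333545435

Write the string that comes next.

3333333333333333333333333333334543545435333454

Replace each of the 16 characters of 3333333333545435 in place — 333 333 333 333 333 333 333 333 333 333 454 35 454 35 333 454 — and concatenate.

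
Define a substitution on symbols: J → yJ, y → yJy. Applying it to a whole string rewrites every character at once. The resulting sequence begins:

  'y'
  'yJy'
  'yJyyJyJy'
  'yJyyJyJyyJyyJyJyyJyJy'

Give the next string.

yJyyJyJyyJyyJyJyyJyJyyJyyJyJyyJyyJyJyyJyJyyJyyJyJyyJyJy

Applying the rule to each of the 21 symbols of yJyyJyJyyJyyJyJyyJyJy gives the pieces yJy yJ yJy yJy yJ yJy yJ yJy yJy yJ yJy yJy yJ yJy yJ yJy yJy yJ yJy yJ yJy, which concatenate to the answer.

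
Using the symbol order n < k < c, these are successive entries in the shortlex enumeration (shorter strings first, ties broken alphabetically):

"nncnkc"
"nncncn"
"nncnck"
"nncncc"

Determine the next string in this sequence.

Find the rightmost character of nncncc below c, bump it to the next letter, and reset everything to its right to n.

nncknn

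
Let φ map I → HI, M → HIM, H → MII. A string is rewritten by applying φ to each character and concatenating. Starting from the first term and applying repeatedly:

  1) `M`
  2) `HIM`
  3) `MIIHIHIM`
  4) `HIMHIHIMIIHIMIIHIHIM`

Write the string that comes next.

MIIHIHIMMIIHIMIIHIHIMHIHIMIIHIHIMHIHIMIIHIMIIHIHIM

Replace each of the 20 characters of HIMHIHIMIIHIMIIHIHIM in place — MII HI HIM MII HI MII HI HIM HI HI MII HI HIM HI HI MII HI MII HI HIM — and concatenate.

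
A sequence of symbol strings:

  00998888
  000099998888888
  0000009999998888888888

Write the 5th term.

Term n consists of 2n 0's, followed by 2n 9's, followed by 3n+1 8's (n = 1, 2, …).
For term 5, n = 5, so the run lengths are 10, 10, 16.

000000000099999999998888888888888888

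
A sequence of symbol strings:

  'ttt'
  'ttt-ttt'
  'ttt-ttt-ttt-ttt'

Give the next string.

ttt-ttt-ttt-ttt-ttt-ttt-ttt-ttt

Each string is two copies of the previous one joined by '-'.
One more doubling of ttt-ttt-ttt-ttt gives the answer.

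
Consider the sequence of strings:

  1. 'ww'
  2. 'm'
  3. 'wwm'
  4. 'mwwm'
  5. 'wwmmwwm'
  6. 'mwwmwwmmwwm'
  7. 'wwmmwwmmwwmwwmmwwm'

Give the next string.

From term 3 onward, concatenate the second-to-last term with the last: ww·m = wwm, m·wwm = mwwm, …
So term 8 is mwwmwwmmwwm·wwmmwwmmwwmwwmmwwm.

mwwmwwmmwwmwwmmwwmmwwmwwmmwwm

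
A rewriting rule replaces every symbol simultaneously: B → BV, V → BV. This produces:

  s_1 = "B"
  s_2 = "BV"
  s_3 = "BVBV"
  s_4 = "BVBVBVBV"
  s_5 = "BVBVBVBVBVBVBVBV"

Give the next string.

φ(BVBVBVBVBVBVBVBV) expands symbol-by-symbol to BV BV BV BV BV BV BV BV BV BV BV BV BV BV BV BV; joining the 16 pieces gives the next term.

BVBVBVBVBVBVBVBVBVBVBVBVBVBVBVBV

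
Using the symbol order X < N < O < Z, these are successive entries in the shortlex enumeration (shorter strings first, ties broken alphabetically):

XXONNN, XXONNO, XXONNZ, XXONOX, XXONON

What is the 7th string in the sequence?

Continuing the enumeration 2 steps past XXONON: XXONON → XXONOO → (answer).

XXONOZ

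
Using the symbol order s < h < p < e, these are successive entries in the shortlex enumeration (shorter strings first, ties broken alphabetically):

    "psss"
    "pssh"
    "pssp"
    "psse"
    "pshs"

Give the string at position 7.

pshp

Stepping forward 2 times from pshs: pshs → pshh, then the target.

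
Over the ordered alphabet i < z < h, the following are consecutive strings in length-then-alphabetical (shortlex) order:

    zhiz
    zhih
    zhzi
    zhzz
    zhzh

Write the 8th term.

Advancing 3 positions from zhzh through zhzh → zhhi → zhhz reaches term 8.

zhhh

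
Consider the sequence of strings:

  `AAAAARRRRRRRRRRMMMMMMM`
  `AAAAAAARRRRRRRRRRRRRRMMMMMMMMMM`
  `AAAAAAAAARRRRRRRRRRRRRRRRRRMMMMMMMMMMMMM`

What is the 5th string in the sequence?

AAAAAAAAAAAAARRRRRRRRRRRRRRRRRRRRRRRRRRMMMMMMMMMMMMMMMMMMM

The n-th term is 2n+1 A's then 4n+2 R's then 3n+1 M's, where the shown terms are n = 2, 3, 4.
Setting n = 6 gives 13, 26, 19 characters in each block.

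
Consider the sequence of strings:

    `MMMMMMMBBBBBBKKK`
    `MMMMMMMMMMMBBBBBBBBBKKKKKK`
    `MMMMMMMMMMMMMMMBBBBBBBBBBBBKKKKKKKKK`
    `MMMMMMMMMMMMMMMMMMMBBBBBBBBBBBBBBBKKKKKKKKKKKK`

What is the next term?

The n-th term is 4n+3 M's then 3n+3 B's then 3n K's (n = 1, 2, …).
For the next term, n = 5, so the run lengths are 23, 18, 15.

MMMMMMMMMMMMMMMMMMMMMMMBBBBBBBBBBBBBBBBBBKKKKKKKKKKKKKKK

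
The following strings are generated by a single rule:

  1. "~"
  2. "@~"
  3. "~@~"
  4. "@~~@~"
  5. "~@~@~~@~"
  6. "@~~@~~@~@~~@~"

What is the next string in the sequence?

~@~@~~@~@~~@~~@~@~~@~

Each term (from the third on) is the two preceding terms concatenated in order: term 3 = ~·@~ = ~@~.
So term 7 is ~@~@~~@~·@~~@~~@~@~~@~.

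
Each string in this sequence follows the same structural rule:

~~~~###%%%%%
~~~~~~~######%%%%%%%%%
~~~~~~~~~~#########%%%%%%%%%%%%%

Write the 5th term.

~~~~~~~~~~~~~~~~###############%%%%%%%%%%%%%%%%%%%%%

The n-th term is 3n+1 ~'s then 3n #'s then 4n+1 %'s (n = 1, 2, …).
For term 5, n = 5, so the run lengths are 16, 15, 21.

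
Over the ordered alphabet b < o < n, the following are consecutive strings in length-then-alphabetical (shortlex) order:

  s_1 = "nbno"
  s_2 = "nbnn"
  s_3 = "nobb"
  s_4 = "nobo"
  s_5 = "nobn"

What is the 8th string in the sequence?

noon

Advancing 3 positions from nobn through nobn → noob → nooo reaches term 8.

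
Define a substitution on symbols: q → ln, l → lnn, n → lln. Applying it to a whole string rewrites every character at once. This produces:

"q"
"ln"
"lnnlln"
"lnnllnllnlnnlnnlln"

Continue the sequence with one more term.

Rewriting the 18 symbols of lnnllnllnlnnlnnlln one by one yields lnn lln lln lnn lnn lln lnn lnn lln lnn lln lln lnn lln lln lnn lnn lln; concatenated:

lnnllnllnlnnlnnllnlnnlnnllnlnnllnllnlnnllnllnlnnlnnlln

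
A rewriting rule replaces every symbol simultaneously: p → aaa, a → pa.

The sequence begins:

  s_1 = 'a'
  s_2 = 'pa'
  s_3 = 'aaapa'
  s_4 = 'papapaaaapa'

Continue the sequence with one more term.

aaapaaaapaaaapapapapaaaapa

Apply φ to papapaaaapa symbol by symbol: p→aaa, a→pa, p→aaa, a→pa, p→aaa, a→pa, a→pa, a→pa, a→pa, p→aaa, a→pa; joined: aaa pa aaa pa aaa pa pa pa pa aaa pa.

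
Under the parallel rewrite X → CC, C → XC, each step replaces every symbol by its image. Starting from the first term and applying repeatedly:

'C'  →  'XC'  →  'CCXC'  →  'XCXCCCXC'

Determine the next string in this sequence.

CCXCCCXCXCXCCCXC

Expanding XCXCCCXC: X→CC, C→XC, X→CC, C→XC, C→XC, C→XC, X→CC, C→XC. Concatenated: CC XC CC XC XC XC CC XC.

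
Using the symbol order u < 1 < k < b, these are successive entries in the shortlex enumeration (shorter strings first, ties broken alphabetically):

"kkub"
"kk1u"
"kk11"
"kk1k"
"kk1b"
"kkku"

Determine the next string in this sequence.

kkk1

Treat kkku as a base-4 numeral over the given alphabet and add one, carrying through any trailing b's.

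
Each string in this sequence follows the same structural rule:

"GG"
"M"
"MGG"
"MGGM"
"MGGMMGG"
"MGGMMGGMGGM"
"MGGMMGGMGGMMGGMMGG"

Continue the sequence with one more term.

This is a Fibonacci-style word recurrence s(k) = s(k−1)·s(k−2): e.g. M·GG = MGG.
So term 8 is MGGMMGGMGGMMGGMMGG·MGGMMGGMGGM.

MGGMMGGMGGMMGGMMGGMGGMMGGMGGM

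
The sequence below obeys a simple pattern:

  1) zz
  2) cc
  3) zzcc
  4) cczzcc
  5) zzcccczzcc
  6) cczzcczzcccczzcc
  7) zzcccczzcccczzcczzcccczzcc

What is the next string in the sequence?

cczzcczzcccczzcczzcccczzcccczzcczzcccczzcc

From term 3 onward, concatenate the second-to-last term with the last: zz·cc = zzcc, cc·zzcc = cczzcc, …
So term 8 is cczzcczzcccczzcc·zzcccczzcccczzcczzcccczzcc.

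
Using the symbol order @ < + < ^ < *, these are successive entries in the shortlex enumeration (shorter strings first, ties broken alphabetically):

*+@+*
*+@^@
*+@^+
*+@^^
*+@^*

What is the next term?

Treat *+@^* as a base-4 numeral over the given alphabet and add one, carrying through any trailing *'s.

*+@*@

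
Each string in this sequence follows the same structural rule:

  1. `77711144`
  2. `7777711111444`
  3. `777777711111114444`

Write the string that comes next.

77777777711111111144444

Term n consists of 2n+1 7's, followed by 2n+1 1's, followed by n+1 4's (n = 1, 2, …).
For the next term, n = 4, so the run lengths are 9, 9, 5.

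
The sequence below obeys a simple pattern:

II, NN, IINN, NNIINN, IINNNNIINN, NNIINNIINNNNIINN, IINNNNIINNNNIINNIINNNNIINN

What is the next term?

Each term (from the third on) is the two preceding terms concatenated in order: term 3 = II·NN = IINN.
Continuing: NNIINNIINNNNIINN · IINNNNIINNNNIINNIINNNNIINN gives term 8.

NNIINNIINNNNIINNIINNNNIINNNNIINNIINNNNIINN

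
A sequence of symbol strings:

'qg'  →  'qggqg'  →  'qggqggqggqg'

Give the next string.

Each string is two copies of the previous one joined by 'g'.
Doubling qggqggqggqg with 'g' between the halves:

qggqggqggqggqggqggqggqg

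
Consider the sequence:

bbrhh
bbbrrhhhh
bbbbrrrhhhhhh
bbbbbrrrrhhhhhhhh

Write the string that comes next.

bbbbbbrrrrrhhhhhhhhhh

Reading off run lengths: b runs 2, 3, 4, 5; r runs 1, 2, 3, 4; h runs 2, 4, 6, 8 — each is linear in n (n = 1, 2, …).
For the next term, n = 5, so the run lengths are 6, 5, 10.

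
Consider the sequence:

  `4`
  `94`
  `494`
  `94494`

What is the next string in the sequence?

This is a Fibonacci-style word recurrence s(k) = s(k−2)·s(k−1): e.g. 4·94 = 494.
The next term joins 494 and 94494.

49494494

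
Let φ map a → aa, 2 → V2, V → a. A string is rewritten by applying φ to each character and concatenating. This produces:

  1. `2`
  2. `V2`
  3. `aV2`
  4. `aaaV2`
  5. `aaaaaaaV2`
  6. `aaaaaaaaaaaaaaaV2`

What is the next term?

Rewriting the 17 symbols of aaaaaaaaaaaaaaaV2 one by one yields aa aa aa aa aa aa aa aa aa aa aa aa aa aa aa a V2; concatenated:

aaaaaaaaaaaaaaaaaaaaaaaaaaaaaaaV2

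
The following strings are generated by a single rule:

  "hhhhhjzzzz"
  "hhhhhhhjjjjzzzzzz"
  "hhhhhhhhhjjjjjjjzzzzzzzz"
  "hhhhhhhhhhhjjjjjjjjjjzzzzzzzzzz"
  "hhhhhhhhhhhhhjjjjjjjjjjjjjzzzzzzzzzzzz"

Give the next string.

Term n consists of 2n+3 h's, followed by 3n-2 j's, followed by 2n+2 z's (n = 1, 2, …).
For the next term, n = 6, so the run lengths are 15, 16, 14.

hhhhhhhhhhhhhhhjjjjjjjjjjjjjjjjzzzzzzzzzzzzzz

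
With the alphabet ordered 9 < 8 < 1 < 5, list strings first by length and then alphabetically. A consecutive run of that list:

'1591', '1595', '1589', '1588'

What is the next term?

1581

Treat 1588 as a base-4 numeral over the given alphabet and add one, carrying through any trailing 5's.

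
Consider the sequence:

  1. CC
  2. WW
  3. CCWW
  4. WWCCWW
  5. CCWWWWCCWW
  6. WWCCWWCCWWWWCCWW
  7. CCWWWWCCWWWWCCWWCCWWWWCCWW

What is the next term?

WWCCWWCCWWWWCCWWCCWWWWCCWWWWCCWWCCWWWWCCWW

From term 3 onward, concatenate the second-to-last term with the last: CC·WW = CCWW, WW·CCWW = WWCCWW, …
Continuing: WWCCWWCCWWWWCCWW · CCWWWWCCWWWWCCWWCCWWWWCCWW gives term 8.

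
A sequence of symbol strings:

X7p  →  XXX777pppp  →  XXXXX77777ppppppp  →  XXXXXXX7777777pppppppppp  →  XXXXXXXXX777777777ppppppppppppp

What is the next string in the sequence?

XXXXXXXXXXX77777777777pppppppppppppppp

Each string has the form X^{2n-1} 7^{2n-1} p^{3n-2} (n = 1, 2, …).
For the next term, n = 6, so the run lengths are 11, 11, 16.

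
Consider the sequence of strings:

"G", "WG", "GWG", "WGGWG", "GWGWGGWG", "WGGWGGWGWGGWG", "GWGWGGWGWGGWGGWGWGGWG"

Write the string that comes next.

WGGWGGWGWGGWGGWGWGGWGWGGWGGWGWGGWG

Each term (from the third on) is the two preceding terms concatenated in order: term 3 = G·WG = GWG.
So term 8 is WGGWGGWGWGGWG·GWGWGGWGWGGWGGWGWGGWG.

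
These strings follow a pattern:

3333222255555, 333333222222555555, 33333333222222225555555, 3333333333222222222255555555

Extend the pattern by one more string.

The n-th term is 2n 3's then 2n 2's then n+3 5's, where the shown terms are n = 2, 3, 4, 5.
For the next term, n = 6, so the run lengths are 12, 12, 9.

333333333333222222222222555555555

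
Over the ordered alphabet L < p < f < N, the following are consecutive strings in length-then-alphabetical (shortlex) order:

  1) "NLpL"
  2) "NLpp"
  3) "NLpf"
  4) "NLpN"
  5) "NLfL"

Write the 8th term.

Stepping forward 3 times from NLfL: NLfL → NLfp → NLff, then the target.

NLfN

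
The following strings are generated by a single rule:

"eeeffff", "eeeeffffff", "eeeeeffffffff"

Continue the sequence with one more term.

Each string has the form e^{n+1} f^{2n}, where the shown terms are n = 2, 3, 4.
At n = 5 the blocks have lengths 6, 10.

eeeeeeffffffffff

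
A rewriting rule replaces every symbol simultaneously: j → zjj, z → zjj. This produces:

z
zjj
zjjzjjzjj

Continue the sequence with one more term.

zjjzjjzjjzjjzjjzjjzjjzjjzjj

Expanding zjjzjjzjj: z→zjj, j→zjj, j→zjj, z→zjj, j→zjj, j→zjj, z→zjj, j→zjj, j→zjj. Concatenated: zjj zjj zjj zjj zjj zjj zjj zjj zjj.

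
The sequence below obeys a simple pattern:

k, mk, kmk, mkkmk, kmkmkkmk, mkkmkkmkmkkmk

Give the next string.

kmkmkkmkmkkmkkmkmkkmk

Each term (from the third on) is the two preceding terms concatenated in order: term 3 = k·mk = kmk.
Continuing: kmkmkkmk · mkkmkkmkmkkmk gives term 7.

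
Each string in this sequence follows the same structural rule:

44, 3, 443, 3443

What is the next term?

This is a Fibonacci-style word recurrence s(k) = s(k−2)·s(k−1): e.g. 44·3 = 443.
The next term joins 443 and 3443.

4433443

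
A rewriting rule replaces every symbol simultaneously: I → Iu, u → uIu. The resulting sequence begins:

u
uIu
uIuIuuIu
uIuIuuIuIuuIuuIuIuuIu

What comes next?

uIuIuuIuIuuIuuIuIuuIuIuuIuuIuIuuIuuIuIuuIuIuuIuuIuIuuIu

Applying the rule to each of the 21 symbols of uIuIuuIuIuuIuuIuIuuIu gives the pieces uIu Iu uIu Iu uIu uIu Iu uIu Iu uIu uIu Iu uIu uIu Iu uIu Iu uIu uIu Iu uIu, which concatenate to the answer.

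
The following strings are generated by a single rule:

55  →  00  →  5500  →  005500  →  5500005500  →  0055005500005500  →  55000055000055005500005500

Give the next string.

005500550000550055000055000055005500005500

Each term (from the third on) is the two preceding terms concatenated in order: term 3 = 55·00 = 5500.
The next term joins 0055005500005500 and 55000055000055005500005500.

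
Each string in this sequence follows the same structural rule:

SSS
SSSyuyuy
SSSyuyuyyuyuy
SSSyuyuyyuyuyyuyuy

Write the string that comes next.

Every step adds yuyuy to the end: s(k+1) = s(k)·yuyuy.
Applying this once more to SSSyuyuyyuyuyyuyuy:

SSSyuyuyyuyuyyuyuyyuyuy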